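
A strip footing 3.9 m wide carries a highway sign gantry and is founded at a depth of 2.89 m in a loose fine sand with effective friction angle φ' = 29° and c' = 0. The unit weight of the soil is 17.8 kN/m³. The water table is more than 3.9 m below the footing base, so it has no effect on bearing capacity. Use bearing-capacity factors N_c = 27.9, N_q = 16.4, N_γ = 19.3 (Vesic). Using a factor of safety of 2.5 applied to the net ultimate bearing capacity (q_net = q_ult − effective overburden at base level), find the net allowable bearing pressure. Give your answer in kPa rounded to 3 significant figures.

Effective surcharge at the founding depth q = γ·D_f = 17.8 × 2.89 = 51.442 kPa.
q_ult = q·N_q + 0.5·γ·B·N_γ
     = 51.442 × 16.4 + 0.5 × 17.8 × 3.9 × 19.3
     = 843.65 + 669.9 = 1513.6 kPa.
Net ultimate: q_net = 1513.6 − 51.442 = 1462.1 kPa.
q_all(net) = 1462.1 / 2.5 = 584.84 kPa.

q_all(net) ≈ 585 kPa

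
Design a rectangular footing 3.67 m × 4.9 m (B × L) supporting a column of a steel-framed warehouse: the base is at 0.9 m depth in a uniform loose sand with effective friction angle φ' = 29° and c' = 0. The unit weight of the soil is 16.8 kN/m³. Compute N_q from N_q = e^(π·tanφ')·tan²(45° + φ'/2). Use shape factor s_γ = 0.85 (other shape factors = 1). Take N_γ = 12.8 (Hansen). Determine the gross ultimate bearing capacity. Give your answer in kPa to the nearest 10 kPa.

q_ult ≈ 580 kPa

tan29° = 0.5543, so N_q = e^(π×0.5543)·tan²(59.5°) = 5.705 × 2.882 = 16.44.
q = γ·D_f = 16.8 × 0.9 = 15.12 kPa.
q·N_q = 15.12 × 16.443 = 248.62 kPa
0.5·γ·B·N_γ·s_γ = 0.5 × 16.8 × 3.67 × 12.8 × 0.85 = 335.41 kPa
q_ult = 248.62 + 335.41 = 584.03 kPa.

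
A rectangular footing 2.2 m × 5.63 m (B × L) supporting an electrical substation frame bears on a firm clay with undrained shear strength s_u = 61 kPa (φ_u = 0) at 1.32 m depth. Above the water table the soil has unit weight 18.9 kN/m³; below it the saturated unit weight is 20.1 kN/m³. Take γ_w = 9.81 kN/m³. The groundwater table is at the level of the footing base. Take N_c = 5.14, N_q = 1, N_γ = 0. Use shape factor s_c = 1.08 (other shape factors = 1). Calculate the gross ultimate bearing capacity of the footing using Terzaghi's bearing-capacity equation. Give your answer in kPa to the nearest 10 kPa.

Overburden at base level: q = 18.9 × 1.32 = 24.948 kPa.
Cohesion term c·N_c·s_c = 61 × 5.14 × 1.08 = 338.62 kPa; surcharge term q·N_q = 24.948 × 1 = 24.948 kPa.
q_ult = 338.62 + 24.948 = 363.57 kPa.

q_ult ≈ 360 kPa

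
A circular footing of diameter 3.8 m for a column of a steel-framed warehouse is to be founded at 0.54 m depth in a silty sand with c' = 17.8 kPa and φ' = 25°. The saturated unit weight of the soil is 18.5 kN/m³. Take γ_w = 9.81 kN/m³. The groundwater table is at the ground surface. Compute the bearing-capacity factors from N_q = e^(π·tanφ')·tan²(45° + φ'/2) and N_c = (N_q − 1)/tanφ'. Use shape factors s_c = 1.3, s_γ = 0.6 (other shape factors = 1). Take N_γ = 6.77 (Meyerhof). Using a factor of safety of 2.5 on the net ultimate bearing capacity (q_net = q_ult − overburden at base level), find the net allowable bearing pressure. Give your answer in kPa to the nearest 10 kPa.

N_q = e^(π·tan25°)·tan²(57.5°) = 10.66; N_c = (N_q − 1)/tanφ' = 20.72.
Water table at ground surface, so effective unit weight γ' = 18.5 − 9.81 = 8.69 kN/m³ is used throughout; overburden q = 8.69 × 0.54 = 4.6926 kPa; the same γ' applies in the ½γBN_γ term.
Cohesion term c·N_c·s_c = 17.8 × 20.721 × 1.3 = 479.47 kPa; surcharge term q·N_q = 4.6926 × 10.662 = 50.033 kPa; self-weight term 0.5·γ·B·N_γ·s_γ = 0.5 × 8.69 × 3.8 × 6.77 × 0.6 = 67.068 kPa.
q_ult = 479.47 + 50.033 + 67.068 = 596.57 kPa.
q_net = 596.57 − 4.6926 = 591.88 kPa.
q_all(net) = 591.88 / 2.5 = 236.75 kPa.

q_all(net) ≈ 240 kPa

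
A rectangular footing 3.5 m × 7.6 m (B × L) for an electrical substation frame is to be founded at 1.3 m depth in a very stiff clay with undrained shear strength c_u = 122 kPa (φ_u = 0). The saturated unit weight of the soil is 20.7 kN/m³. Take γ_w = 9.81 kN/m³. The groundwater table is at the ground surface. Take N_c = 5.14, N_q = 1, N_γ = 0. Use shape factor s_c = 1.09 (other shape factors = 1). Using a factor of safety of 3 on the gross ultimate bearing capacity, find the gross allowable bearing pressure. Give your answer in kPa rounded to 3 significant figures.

With the water table at the surface the whole profile is submerged: γ' = 20.7 − 9.81 = 10.89 kN/m³, so q = γ'·D_f = 14.157 kPa.
q_ult = c·N_c·s_c + q·N_q
     = 122 × 5.14 × 1.09 + 14.157 × 1
     = 683.52 + 14.157 = 697.67 kPa.
q_all = 697.67 / 3 = 232.56 kPa.

q_all ≈ 233 kPa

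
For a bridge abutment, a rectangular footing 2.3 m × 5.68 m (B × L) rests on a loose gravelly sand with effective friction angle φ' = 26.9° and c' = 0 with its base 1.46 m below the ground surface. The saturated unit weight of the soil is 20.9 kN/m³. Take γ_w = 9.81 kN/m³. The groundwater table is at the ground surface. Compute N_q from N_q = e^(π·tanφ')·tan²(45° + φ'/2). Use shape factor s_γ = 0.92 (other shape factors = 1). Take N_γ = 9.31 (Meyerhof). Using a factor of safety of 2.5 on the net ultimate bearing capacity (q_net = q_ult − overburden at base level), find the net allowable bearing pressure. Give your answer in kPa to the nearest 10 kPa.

q_all(net) ≈ 120 kPa

N_q = e^(π·tan26.9°)·tan²(58.45°) = 13.06.
γ' = 20.9 − 9.81 = 11.09 kN/m³ (submerged throughout). q = 11.09 × 1.46 = 16.191 kPa; the same γ' applies in the ½γBN_γ term.
q·N_q = 16.191 × 13.057 = 211.41 kPa
0.5·γ·B·N_γ·s_γ = 0.5 × 11.09 × 2.3 × 9.31 × 0.92 = 109.24 kPa
q_ult = 211.41 + 109.24 = 320.65 kPa.
q_net = 320.65 − 16.191 = 304.46 kPa.
q_all(net) = 304.46 / 2.5 = 121.78 kPa.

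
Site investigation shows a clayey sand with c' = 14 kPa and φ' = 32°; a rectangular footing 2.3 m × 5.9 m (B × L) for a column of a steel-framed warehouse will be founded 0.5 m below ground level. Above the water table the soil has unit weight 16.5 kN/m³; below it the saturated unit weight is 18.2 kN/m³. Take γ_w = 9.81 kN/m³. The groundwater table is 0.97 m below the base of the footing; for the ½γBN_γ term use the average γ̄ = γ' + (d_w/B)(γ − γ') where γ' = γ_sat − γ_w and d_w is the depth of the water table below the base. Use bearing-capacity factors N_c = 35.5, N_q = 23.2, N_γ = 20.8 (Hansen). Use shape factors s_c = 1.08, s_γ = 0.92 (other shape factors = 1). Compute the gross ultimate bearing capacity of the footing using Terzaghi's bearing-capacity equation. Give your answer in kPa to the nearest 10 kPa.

q = γ·D_f = 16.5 × 0.5 = 8.25 kPa.
γ' = 8.39 kN/m³; averaging over the depth B below the base, γ̄ = γ' + (d_w/B)(γ − γ') = 11.81 kN/m³.
c·N_c·s_c = 14 × 35.5 × 1.08 = 536.76 kPa
q·N_q = 8.25 × 23.2 = 191.4 kPa
0.5·γ·B·N_γ·s_γ = 0.5 × 11.81 × 2.3 × 20.8 × 0.92 = 259.9 kPa
q_ult = 536.76 + 191.4 + 259.9 = 988.06 kPa.

q_ult ≈ 990 kPa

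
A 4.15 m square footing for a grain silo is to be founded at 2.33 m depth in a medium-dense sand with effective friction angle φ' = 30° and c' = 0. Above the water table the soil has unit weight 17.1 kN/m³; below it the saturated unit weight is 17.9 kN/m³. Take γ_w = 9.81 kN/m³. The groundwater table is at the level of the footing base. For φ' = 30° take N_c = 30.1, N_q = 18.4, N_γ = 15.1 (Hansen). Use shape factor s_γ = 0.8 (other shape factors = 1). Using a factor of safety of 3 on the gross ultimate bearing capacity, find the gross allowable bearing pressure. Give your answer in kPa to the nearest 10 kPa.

q = γ·D_f = 17.1 × 2.33 = 39.843 kPa.
For the ½γBN_γ term take γ' = 17.9 − 9.81 = 8.09 kN/m³ (soil below base is submerged).
q·N_q = 39.843 × 18.4 = 733.11 kPa
0.5·γ·B·N_γ·s_γ = 0.5 × 8.09 × 4.15 × 15.1 × 0.8 = 202.78 kPa
q_ult = 733.11 + 202.78 = 935.9 kPa.
q_all = 935.9 / 3 = 311.97 kPa.

q_all ≈ 310 kPa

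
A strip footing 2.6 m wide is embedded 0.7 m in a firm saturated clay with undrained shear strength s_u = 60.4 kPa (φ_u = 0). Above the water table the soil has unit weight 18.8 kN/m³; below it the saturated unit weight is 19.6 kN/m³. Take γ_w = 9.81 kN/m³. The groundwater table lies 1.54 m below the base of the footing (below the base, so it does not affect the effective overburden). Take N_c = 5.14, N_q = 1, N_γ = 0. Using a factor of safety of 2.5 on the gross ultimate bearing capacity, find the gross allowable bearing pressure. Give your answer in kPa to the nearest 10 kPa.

q_all ≈ 130 kPa

Overburden at base level: q = 18.8 × 0.7 = 13.16 kPa.
Cohesion term c·N_c = 60.4 × 5.14 = 310.46 kPa; surcharge term q·N_q = 13.16 × 1 = 13.16 kPa.
q_ult = 310.46 + 13.16 = 323.62 kPa.
q_all = 323.62 / 2.5 = 129.45 kPa.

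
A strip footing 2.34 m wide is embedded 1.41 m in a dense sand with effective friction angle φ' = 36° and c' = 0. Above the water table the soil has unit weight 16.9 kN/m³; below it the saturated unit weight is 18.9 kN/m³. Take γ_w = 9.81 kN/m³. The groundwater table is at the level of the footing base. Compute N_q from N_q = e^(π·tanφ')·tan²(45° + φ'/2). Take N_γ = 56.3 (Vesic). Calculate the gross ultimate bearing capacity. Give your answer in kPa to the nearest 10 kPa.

q_ult ≈ 1500 kPa

tan36° = 0.7265, so N_q = e^(π×0.7265)·tan²(63°) = 9.801 × 3.852 = 37.75.
Overburden at base level: q = 16.9 × 1.41 = 23.829 kPa.
Below the base the soil is submerged, so the ½γBN_γ term uses γ' = 18.9 − 9.81 = 9.09 kN/m³.
Surcharge term q·N_q = 23.829 × 37.752 = 899.6 kPa; self-weight term 0.5·γ·B·N_γ = 0.5 × 9.09 × 2.34 × 56.3 = 598.77 kPa.
q_ult = 899.6 + 598.77 = 1498.4 kPa.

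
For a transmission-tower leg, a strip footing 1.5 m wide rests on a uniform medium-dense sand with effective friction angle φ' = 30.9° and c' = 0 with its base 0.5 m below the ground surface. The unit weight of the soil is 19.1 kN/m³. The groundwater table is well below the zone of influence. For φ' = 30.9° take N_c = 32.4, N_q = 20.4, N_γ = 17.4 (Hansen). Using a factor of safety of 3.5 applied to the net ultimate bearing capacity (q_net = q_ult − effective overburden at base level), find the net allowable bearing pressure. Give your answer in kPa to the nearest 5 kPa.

q = γ·D_f = 19.1 × 0.5 = 9.55 kPa.
q·N_q = 9.55 × 20.4 = 194.82 kPa
0.5·γ·B·N_γ = 0.5 × 19.1 × 1.5 × 17.4 = 249.25 kPa
q_ult = 194.82 + 249.25 = 444.07 kPa.
Net ultimate: q_net = 444.07 − 9.55 = 434.52 kPa.
q_all(net) = 434.52 / 3.5 = 124.15 kPa.

q_all(net) ≈ 125 kPa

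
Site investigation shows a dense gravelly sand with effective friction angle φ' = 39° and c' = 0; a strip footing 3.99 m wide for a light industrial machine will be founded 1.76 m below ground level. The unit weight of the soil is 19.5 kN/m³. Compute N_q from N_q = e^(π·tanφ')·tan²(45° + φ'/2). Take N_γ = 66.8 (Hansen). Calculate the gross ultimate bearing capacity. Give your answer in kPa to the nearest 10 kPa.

q_ult ≈ 4520 kPa

tan39° = 0.8098, so N_q = e^(π×0.8098)·tan²(64.5°) = 12.731 × 4.395 = 55.96.
q = γ·D_f = 19.5 × 1.76 = 34.32 kPa.
q·N_q = 34.32 × 55.957 = 1920.5 kPa
0.5·γ·B·N_γ = 0.5 × 19.5 × 3.99 × 66.8 = 2598.7 kPa
q_ult = 1920.5 + 2598.7 = 4519.1 kPa.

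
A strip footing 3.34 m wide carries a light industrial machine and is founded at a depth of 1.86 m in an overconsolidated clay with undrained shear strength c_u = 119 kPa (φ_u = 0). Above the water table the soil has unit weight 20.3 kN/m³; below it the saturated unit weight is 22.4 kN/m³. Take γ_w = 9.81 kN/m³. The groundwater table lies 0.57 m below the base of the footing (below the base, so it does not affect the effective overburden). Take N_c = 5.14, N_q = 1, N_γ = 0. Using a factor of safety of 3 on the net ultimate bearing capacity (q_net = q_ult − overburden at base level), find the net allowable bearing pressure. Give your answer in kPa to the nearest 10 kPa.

q_all(net) ≈ 200 kPa

q = γ·D_f = 20.3 × 1.86 = 37.758 kPa.
c·N_c = 119 × 5.14 = 611.66 kPa
q·N_q = 37.758 × 1 = 37.758 kPa
q_ult = 611.66 + 37.758 = 649.42 kPa.
q_net = 649.42 − 37.758 = 611.66 kPa.
q_all(net) = 611.66 / 3 = 203.89 kPa.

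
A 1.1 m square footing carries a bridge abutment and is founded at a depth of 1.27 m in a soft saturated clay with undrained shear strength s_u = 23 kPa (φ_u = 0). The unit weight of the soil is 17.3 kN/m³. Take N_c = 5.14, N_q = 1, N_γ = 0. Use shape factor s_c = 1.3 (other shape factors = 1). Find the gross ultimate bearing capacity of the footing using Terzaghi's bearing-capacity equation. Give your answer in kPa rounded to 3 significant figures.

q = γ·D_f = 17.3 × 1.27 = 21.971 kPa.
c·N_c·s_c = 23 × 5.14 × 1.3 = 153.69 kPa
q·N_q = 21.971 × 1 = 21.971 kPa
q_ult = 153.69 + 21.971 = 175.66 kPa.

q_ult ≈ 176 kPa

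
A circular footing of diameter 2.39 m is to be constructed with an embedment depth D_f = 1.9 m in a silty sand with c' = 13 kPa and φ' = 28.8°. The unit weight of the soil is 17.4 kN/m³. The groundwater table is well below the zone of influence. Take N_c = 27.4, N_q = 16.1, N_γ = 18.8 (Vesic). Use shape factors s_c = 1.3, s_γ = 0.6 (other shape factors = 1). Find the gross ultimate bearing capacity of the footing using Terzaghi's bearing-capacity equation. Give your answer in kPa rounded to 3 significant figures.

q_ult ≈ 1230 kPa

Overburden at base level: q = 17.4 × 1.9 = 33.06 kPa.
Cohesion term c·N_c·s_c = 13 × 27.4 × 1.3 = 463.06 kPa; surcharge term q·N_q = 33.06 × 16.1 = 532.27 kPa; self-weight term 0.5·γ·B·N_γ·s_γ = 0.5 × 17.4 × 2.39 × 18.8 × 0.6 = 234.55 kPa.
q_ult = 463.06 + 532.27 + 234.55 = 1229.9 kPa.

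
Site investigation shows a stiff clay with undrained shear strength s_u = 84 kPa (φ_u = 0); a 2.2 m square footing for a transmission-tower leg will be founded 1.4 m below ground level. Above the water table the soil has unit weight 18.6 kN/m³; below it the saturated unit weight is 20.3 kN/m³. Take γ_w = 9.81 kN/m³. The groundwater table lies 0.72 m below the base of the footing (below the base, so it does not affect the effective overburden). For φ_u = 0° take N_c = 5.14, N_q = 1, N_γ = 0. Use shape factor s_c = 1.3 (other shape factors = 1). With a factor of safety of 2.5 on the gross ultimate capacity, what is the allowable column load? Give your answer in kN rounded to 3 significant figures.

P_all ≈ 1140 kN

Effective surcharge at the founding depth q = γ·D_f = 18.6 × 1.4 = 26.04 kPa.
q_ult = c·N_c·s_c + q·N_q
     = 84 × 5.14 × 1.3 + 26.04 × 1
     = 561.29 + 26.04 = 587.33 kPa.
Gross allowable pressure q_all = 587.33 / 2.5 = 234.93 kPa.
Footing area = 4.84 m², so allowable column load = 234.93 × 4.84 = 1137.1 kN.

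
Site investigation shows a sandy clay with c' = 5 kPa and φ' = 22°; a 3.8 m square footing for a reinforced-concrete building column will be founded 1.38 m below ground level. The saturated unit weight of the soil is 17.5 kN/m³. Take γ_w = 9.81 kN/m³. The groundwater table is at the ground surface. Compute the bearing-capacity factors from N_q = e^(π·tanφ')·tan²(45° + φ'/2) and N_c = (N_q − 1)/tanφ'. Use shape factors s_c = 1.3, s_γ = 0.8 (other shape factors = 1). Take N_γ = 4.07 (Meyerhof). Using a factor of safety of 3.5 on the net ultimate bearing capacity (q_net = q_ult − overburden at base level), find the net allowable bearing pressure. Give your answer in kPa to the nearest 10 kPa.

N_q = e^(π·tan22°)·tan²(56°) = 7.82; N_c = (N_q − 1)/tanφ' = 16.88.
Water table at ground surface, so effective unit weight γ' = 17.5 − 9.81 = 7.69 kN/m³ is used throughout; overburden q = 7.69 × 1.38 = 10.612 kPa; the same γ' applies in the ½γBN_γ term.
Cohesion term c·N_c·s_c = 5 × 16.883 × 1.3 = 109.74 kPa; surcharge term q·N_q = 10.612 × 7.8211 = 82.999 kPa; self-weight term 0.5·γ·B·N_γ·s_γ = 0.5 × 7.69 × 3.8 × 4.07 × 0.8 = 47.573 kPa.
q_ult = 109.74 + 82.999 + 47.573 = 240.31 kPa.
q_net = 240.31 − 10.612 = 229.7 kPa.
q_all(net) = 229.7 / 3.5 = 65.628 kPa.

q_all(net) ≈ 70 kPa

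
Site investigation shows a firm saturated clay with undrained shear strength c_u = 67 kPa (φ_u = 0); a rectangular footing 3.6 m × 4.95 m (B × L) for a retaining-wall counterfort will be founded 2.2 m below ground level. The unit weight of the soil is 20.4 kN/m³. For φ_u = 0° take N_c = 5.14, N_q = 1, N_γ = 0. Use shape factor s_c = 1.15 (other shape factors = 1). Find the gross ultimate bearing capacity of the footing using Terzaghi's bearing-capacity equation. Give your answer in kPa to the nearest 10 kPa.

q_ult ≈ 440 kPa

Overburden at base level: q = 20.4 × 2.2 = 44.88 kPa.
Cohesion term c·N_c·s_c = 67 × 5.14 × 1.15 = 396.04 kPa; surcharge term q·N_q = 44.88 × 1 = 44.88 kPa.
q_ult = 396.04 + 44.88 = 440.92 kPa.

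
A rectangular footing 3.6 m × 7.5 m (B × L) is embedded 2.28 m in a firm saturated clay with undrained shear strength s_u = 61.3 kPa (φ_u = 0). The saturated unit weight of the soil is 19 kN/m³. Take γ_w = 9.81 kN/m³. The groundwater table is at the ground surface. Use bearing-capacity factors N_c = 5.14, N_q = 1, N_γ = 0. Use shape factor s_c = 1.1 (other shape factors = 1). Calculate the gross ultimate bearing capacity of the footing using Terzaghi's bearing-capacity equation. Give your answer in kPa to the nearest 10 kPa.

Water table at ground surface, so effective unit weight γ' = 19 − 9.81 = 9.19 kN/m³ is used throughout; overburden q = 9.19 × 2.28 = 20.953 kPa.
Cohesion term c·N_c·s_c = 61.3 × 5.14 × 1.1 = 346.59 kPa; surcharge term q·N_q = 20.953 × 1 = 20.953 kPa.
q_ult = 346.59 + 20.953 = 367.54 kPa.

q_ult ≈ 370 kPa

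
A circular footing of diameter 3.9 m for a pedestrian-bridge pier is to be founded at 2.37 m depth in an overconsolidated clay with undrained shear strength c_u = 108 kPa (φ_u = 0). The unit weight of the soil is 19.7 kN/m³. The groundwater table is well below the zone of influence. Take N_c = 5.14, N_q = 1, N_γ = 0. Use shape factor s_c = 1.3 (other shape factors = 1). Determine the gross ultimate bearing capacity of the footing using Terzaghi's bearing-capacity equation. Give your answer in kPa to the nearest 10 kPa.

Overburden at base level: q = 19.7 × 2.37 = 46.689 kPa.
Cohesion term c·N_c·s_c = 108 × 5.14 × 1.3 = 721.66 kPa; surcharge term q·N_q = 46.689 × 1 = 46.689 kPa.
q_ult = 721.66 + 46.689 = 768.35 kPa.

q_ult ≈ 770 kPa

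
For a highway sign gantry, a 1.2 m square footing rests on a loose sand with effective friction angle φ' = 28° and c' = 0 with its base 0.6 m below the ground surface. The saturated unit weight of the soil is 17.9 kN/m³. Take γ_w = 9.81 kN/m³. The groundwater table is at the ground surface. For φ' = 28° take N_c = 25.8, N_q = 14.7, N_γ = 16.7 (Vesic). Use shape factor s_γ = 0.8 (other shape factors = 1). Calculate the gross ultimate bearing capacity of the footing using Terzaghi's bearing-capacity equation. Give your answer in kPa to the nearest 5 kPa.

γ' = 17.9 − 9.81 = 8.09 kN/m³ (submerged throughout). q = 8.09 × 0.6 = 4.854 kPa; the same γ' applies in the ½γBN_γ term.
q·N_q = 4.854 × 14.7 = 71.354 kPa
0.5·γ·B·N_γ·s_γ = 0.5 × 8.09 × 1.2 × 16.7 × 0.8 = 64.849 kPa
q_ult = 71.354 + 64.849 = 136.2 kPa.

q_ult ≈ 135 kPa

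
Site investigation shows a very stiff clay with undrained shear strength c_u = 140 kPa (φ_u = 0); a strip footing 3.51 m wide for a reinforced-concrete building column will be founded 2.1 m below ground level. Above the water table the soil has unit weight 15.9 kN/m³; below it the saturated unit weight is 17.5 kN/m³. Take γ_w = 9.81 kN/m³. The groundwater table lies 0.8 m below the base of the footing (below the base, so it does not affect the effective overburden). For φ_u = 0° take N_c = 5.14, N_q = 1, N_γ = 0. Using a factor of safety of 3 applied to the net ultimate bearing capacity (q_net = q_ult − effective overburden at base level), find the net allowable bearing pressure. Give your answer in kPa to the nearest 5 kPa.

q_all(net) ≈ 240 kPa

Effective surcharge at the founding depth q = γ·D_f = 15.9 × 2.1 = 33.39 kPa.
q_ult = c·N_c + q·N_q
     = 140 × 5.14 + 33.39 × 1
     = 719.6 + 33.39 = 752.99 kPa.
Net ultimate: q_net = 752.99 − 33.39 = 719.6 kPa.
q_all(net) = 719.6 / 3 = 239.87 kPa.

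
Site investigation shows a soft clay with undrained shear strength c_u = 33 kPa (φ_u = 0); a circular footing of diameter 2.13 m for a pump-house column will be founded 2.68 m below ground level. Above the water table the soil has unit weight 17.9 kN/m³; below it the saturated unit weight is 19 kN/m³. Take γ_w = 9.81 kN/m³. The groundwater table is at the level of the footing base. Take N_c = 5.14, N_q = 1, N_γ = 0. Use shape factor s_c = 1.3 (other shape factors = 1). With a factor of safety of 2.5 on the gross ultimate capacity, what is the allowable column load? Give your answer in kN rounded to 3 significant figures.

Overburden at base level: q = 17.9 × 2.68 = 47.972 kPa.
Cohesion term c·N_c·s_c = 33 × 5.14 × 1.3 = 220.51 kPa; surcharge term q·N_q = 47.972 × 1 = 47.972 kPa.
q_ult = 220.51 + 47.972 = 268.48 kPa.
Gross allowable pressure q_all = 268.48 / 2.5 = 107.39 kPa.
Footing area = 3.5633 m², so allowable column load = 107.39 × 3.5633 = 382.67 kN.

P_all ≈ 383 kN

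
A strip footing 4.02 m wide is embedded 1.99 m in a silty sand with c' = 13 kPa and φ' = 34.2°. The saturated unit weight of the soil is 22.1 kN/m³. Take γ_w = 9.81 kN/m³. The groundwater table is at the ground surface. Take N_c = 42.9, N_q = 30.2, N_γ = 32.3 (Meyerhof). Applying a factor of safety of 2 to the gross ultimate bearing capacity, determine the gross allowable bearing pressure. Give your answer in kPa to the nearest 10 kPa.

With the water table at the surface the whole profile is submerged: γ' = 22.1 − 9.81 = 12.29 kN/m³, so q = γ'·D_f = 24.457 kPa; the same γ' applies in the ½γBN_γ term.
q_ult = c·N_c + q·N_q + 0.5·γ·B·N_γ
     = 13 × 42.9 + 24.457 × 30.2 + 0.5 × 12.29 × 4.02 × 32.3
     = 557.7 + 738.6 + 797.9 = 2094.2 kPa.
q_all = q_ult / FS = 2094.2 / 2 = 1047.1 kPa.

q_all ≈ 1050 kPa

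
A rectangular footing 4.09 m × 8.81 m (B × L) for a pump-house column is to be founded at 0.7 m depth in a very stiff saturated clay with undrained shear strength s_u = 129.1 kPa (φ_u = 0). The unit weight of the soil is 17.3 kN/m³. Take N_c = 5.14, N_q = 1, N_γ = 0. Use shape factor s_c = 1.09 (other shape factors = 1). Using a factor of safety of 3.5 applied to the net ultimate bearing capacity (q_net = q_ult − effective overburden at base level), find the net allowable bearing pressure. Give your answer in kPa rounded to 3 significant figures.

q_all(net) ≈ 207 kPa

q = γ·D_f = 17.3 × 0.7 = 12.11 kPa.
c·N_c·s_c = 129.1 × 5.14 × 1.09 = 723.3 kPa
q·N_q = 12.11 × 1 = 12.11 kPa
q_ult = 723.3 + 12.11 = 735.41 kPa.
Net ultimate: q_net = 735.41 − 12.11 = 723.3 kPa.
q_all(net) = 723.3 / 3.5 = 206.66 kPa.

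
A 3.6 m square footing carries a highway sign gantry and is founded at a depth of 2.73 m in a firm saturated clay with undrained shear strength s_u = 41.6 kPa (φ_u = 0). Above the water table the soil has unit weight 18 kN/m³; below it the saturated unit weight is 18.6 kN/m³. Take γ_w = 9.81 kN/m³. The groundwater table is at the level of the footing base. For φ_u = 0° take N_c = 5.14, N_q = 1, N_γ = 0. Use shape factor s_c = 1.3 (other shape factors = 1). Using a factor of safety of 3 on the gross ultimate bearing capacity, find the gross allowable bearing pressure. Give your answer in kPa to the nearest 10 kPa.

q = γ·D_f = 18 × 2.73 = 49.14 kPa.
c·N_c·s_c = 41.6 × 5.14 × 1.3 = 277.97 kPa
q·N_q = 49.14 × 1 = 49.14 kPa
q_ult = 277.97 + 49.14 = 327.11 kPa.
q_all = 327.11 / 3 = 109.04 kPa.

q_all ≈ 110 kPa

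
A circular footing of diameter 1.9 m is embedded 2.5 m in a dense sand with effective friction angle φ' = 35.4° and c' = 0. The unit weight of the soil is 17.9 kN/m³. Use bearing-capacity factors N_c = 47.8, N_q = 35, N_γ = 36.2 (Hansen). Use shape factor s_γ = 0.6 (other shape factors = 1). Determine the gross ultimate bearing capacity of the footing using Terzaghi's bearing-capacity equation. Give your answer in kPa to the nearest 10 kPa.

q = γ·D_f = 17.9 × 2.5 = 44.75 kPa.
q·N_q = 44.75 × 35 = 1566.2 kPa
0.5·γ·B·N_γ·s_γ = 0.5 × 17.9 × 1.9 × 36.2 × 0.6 = 369.35 kPa
q_ult = 1566.2 + 369.35 = 1935.6 kPa.

q_ult ≈ 1940 kPa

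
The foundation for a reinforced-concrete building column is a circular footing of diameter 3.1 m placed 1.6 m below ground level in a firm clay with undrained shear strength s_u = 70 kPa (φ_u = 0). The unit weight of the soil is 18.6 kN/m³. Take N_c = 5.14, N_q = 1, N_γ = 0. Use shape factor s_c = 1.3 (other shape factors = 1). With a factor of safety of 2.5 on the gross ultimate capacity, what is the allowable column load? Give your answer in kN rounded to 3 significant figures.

Effective surcharge at the founding depth q = γ·D_f = 18.6 × 1.6 = 29.76 kPa.
q_ult = c·N_c·s_c + q·N_q
     = 70 × 5.14 × 1.3 + 29.76 × 1
     = 467.74 + 29.76 = 497.5 kPa.
Gross allowable pressure q_all = 497.5 / 2.5 = 199 kPa.
Footing area = 7.5477 m², so allowable column load = 199 × 7.5477 = 1502 kN.

P_all ≈ 1500 kN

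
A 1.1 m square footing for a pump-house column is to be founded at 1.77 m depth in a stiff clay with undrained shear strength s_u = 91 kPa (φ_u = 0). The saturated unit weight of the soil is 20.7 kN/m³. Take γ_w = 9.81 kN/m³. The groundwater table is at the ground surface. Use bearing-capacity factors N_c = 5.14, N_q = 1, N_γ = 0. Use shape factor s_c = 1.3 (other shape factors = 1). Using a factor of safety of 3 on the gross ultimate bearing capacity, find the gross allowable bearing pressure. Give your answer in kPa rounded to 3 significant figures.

q_all ≈ 209 kPa

γ' = 20.7 − 9.81 = 10.89 kN/m³ (submerged throughout). q = 10.89 × 1.77 = 19.275 kPa.
c·N_c·s_c = 91 × 5.14 × 1.3 = 608.06 kPa
q·N_q = 19.275 × 1 = 19.275 kPa
q_ult = 608.06 + 19.275 = 627.34 kPa.
q_all = 627.34 / 3 = 209.11 kPa.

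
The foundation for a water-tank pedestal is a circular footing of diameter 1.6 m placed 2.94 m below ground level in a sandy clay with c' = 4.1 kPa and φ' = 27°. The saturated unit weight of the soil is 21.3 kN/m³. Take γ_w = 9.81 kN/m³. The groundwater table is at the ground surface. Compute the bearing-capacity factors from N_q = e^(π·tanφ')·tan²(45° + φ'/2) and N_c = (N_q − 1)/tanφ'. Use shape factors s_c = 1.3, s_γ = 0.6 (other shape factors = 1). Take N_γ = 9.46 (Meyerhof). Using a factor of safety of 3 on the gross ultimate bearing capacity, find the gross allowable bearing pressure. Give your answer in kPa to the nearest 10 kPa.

N_q = e^(π·tan27°)·tan²(58.5°) = 13.2; N_c = (N_q − 1)/tanφ' = 23.94.
Water table at ground surface, so effective unit weight γ' = 21.3 − 9.81 = 11.49 kN/m³ is used throughout; overburden q = 11.49 × 2.94 = 33.781 kPa; the same γ' applies in the ½γBN_γ term.
Cohesion term c·N_c·s_c = 4.1 × 23.942 × 1.3 = 127.61 kPa; surcharge term q·N_q = 33.781 × 13.199 = 445.88 kPa; self-weight term 0.5·γ·B·N_γ·s_γ = 0.5 × 11.49 × 1.6 × 9.46 × 0.6 = 52.174 kPa.
q_ult = 127.61 + 445.88 + 52.174 = 625.66 kPa.
q_all = 625.66 / 3 = 208.55 kPa.

q_all ≈ 210 kPa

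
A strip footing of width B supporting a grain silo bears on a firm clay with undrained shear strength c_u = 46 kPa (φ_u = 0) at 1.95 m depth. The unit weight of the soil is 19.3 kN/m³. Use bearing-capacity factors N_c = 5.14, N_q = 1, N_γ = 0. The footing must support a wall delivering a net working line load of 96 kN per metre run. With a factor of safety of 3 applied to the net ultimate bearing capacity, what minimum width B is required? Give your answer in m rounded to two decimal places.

B = 1.22 m

q = γ·D_f = 19.3 × 1.95 = 37.635 kPa.
c·N_c = 46 × 5.14 = 236.44 kPa
q·N_q = 37.635 × 1 = 37.635 kPa
q_ult = 236.44 + 37.635 = 274.07 kPa.
For φ = 0 the ½γBN_γ term vanishes, so q_ult is independent of B. q_net = 274.07 − 37.635 = 236.44 kPa; q_all(net) = 236.44/3 = 78.813 kPa.
Required width B = w / q_all(net) = 96 / 78.813 = 1.218 m.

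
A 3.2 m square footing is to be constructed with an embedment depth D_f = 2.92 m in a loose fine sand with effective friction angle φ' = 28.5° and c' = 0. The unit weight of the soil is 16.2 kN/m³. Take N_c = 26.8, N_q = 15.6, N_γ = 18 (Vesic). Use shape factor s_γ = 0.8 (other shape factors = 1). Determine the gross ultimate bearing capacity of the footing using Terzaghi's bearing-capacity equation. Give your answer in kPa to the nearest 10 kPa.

Overburden at base level: q = 16.2 × 2.92 = 47.304 kPa.
Surcharge term q·N_q = 47.304 × 15.6 = 737.94 kPa; self-weight term 0.5·γ·B·N_γ·s_γ = 0.5 × 16.2 × 3.2 × 18 × 0.8 = 373.25 kPa.
q_ult = 737.94 + 373.25 = 1111.2 kPa.

q_ult ≈ 1110 kPa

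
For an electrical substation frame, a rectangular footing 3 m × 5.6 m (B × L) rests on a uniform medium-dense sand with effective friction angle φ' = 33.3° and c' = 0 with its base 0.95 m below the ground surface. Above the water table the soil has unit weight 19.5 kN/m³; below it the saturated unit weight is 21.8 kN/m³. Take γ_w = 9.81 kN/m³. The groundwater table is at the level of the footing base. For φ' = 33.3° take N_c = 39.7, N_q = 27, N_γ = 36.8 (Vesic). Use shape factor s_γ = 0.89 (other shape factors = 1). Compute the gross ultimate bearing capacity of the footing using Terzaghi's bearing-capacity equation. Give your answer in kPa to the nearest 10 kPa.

q = γ·D_f = 19.5 × 0.95 = 18.525 kPa.
For the ½γBN_γ term take γ' = 21.8 − 9.81 = 11.99 kN/m³ (soil below base is submerged).
q·N_q = 18.525 × 27 = 500.17 kPa
0.5·γ·B·N_γ·s_γ = 0.5 × 11.99 × 3 × 36.8 × 0.89 = 589.04 kPa
q_ult = 500.17 + 589.04 = 1089.2 kPa.

q_ult ≈ 1090 kPa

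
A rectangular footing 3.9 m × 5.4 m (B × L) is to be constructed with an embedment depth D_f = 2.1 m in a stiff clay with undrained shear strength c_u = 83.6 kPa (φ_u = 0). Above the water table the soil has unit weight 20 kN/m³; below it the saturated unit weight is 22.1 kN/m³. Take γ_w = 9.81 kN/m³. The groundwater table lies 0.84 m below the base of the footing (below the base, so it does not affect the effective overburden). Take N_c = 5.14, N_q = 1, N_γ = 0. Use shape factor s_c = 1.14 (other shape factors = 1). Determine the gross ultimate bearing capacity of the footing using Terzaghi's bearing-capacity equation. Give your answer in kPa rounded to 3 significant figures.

q = γ·D_f = 20 × 2.1 = 42 kPa.
c·N_c·s_c = 83.6 × 5.14 × 1.14 = 489.86 kPa
q·N_q = 42 × 1 = 42 kPa
q_ult = 489.86 + 42 = 531.86 kPa.

q_ult ≈ 532 kPa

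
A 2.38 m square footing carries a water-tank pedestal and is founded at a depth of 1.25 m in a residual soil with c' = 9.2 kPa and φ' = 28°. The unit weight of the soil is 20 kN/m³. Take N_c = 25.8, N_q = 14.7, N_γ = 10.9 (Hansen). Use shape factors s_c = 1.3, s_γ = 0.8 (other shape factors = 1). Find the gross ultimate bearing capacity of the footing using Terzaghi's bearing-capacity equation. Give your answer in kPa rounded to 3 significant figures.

Overburden at base level: q = 20 × 1.25 = 25 kPa.
Cohesion term c·N_c·s_c = 9.2 × 25.8 × 1.3 = 308.57 kPa; surcharge term q·N_q = 25 × 14.7 = 367.5 kPa; self-weight term 0.5·γ·B·N_γ·s_γ = 0.5 × 20 × 2.38 × 10.9 × 0.8 = 207.54 kPa.
q_ult = 308.57 + 367.5 + 207.54 = 883.6 kPa.

q_ult ≈ 884 kPa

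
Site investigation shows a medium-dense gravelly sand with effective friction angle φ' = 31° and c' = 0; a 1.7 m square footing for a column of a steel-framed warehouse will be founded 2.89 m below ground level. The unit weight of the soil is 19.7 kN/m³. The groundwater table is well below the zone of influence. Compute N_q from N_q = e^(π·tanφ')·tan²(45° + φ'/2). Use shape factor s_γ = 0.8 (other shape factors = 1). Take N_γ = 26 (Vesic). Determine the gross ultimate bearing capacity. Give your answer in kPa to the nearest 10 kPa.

tan31° = 0.6009, so N_q = e^(π×0.6009)·tan²(60.5°) = 6.604 × 3.124 = 20.63.
Effective surcharge at the founding depth q = γ·D_f = 19.7 × 2.89 = 56.933 kPa.
q_ult = q·N_q + 0.5·γ·B·N_γ·s_γ
     = 56.933 × 20.631 + 0.5 × 19.7 × 1.7 × 26 × 0.8
     = 1174.6 + 348.3 = 1522.9 kPa.

q_ult ≈ 1520 kPa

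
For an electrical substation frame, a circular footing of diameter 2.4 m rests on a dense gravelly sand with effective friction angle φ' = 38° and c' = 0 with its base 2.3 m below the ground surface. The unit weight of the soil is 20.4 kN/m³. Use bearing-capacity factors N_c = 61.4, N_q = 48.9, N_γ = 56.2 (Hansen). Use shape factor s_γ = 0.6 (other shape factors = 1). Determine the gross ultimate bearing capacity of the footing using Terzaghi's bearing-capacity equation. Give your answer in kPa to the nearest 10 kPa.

Effective surcharge at the founding depth q = γ·D_f = 20.4 × 2.3 = 46.92 kPa.
q_ult = q·N_q + 0.5·γ·B·N_γ·s_γ
     = 46.92 × 48.9 + 0.5 × 20.4 × 2.4 × 56.2 × 0.6
     = 2294.4 + 825.47 = 3119.9 kPa.

q_ult ≈ 3120 kPa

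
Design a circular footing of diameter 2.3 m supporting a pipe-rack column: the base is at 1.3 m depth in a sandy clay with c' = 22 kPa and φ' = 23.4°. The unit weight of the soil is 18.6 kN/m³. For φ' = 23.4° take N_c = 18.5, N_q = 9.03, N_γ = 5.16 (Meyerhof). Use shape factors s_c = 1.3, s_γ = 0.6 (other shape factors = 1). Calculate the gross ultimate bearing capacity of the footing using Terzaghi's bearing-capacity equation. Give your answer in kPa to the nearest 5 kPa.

q_ult ≈ 815 kPa

Effective surcharge at the founding depth q = γ·D_f = 18.6 × 1.3 = 24.18 kPa.
q_ult = c·N_c·s_c + q·N_q + 0.5·γ·B·N_γ·s_γ
     = 22 × 18.5 × 1.3 + 24.18 × 9.03 + 0.5 × 18.6 × 2.3 × 5.16 × 0.6
     = 529.1 + 218.35 + 66.223 = 813.67 kPa.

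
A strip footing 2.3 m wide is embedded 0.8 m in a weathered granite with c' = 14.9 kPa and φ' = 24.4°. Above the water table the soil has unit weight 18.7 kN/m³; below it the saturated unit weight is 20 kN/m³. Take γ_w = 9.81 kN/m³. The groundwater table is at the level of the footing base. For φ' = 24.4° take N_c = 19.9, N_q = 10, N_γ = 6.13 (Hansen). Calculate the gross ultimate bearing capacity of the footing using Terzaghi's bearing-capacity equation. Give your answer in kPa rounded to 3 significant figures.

q_ult ≈ 518 kPa

Effective surcharge at the founding depth q = γ·D_f = 18.7 × 0.8 = 14.96 kPa.
The water table coincides with the base, so in the self-weight term γ → γ' = 10.19 kN/m³.
q_ult = c·N_c + q·N_q + 0.5·γ·B·N_γ
     = 14.9 × 19.9 + 14.96 × 10 + 0.5 × 10.19 × 2.3 × 6.13
     = 296.51 + 149.6 + 71.834 = 517.94 kPa.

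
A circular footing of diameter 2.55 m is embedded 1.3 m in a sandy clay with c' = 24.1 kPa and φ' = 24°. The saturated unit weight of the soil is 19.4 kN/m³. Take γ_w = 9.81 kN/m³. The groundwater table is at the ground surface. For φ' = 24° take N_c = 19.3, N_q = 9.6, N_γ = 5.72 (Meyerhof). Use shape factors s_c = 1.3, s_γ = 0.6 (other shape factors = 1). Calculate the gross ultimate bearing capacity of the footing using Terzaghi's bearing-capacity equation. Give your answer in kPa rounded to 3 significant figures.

q_ult ≈ 766 kPa

Water table at ground surface, so effective unit weight γ' = 19.4 − 9.81 = 9.59 kN/m³ is used throughout; overburden q = 9.59 × 1.3 = 12.467 kPa; the same γ' applies in the ½γBN_γ term.
Cohesion term c·N_c·s_c = 24.1 × 19.3 × 1.3 = 604.67 kPa; surcharge term q·N_q = 12.467 × 9.6 = 119.68 kPa; self-weight term 0.5·γ·B·N_γ·s_γ = 0.5 × 9.59 × 2.55 × 5.72 × 0.6 = 41.964 kPa.
q_ult = 604.67 + 119.68 + 41.964 = 766.32 kPa.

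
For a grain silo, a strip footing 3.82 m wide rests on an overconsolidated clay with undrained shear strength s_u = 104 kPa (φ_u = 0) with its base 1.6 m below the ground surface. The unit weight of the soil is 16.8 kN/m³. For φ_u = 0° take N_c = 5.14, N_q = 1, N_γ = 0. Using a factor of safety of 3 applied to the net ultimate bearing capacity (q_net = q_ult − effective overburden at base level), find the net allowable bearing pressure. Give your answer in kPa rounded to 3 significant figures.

q_all(net) ≈ 178 kPa

q = γ·D_f = 16.8 × 1.6 = 26.88 kPa.
c·N_c = 104 × 5.14 = 534.56 kPa
q·N_q = 26.88 × 1 = 26.88 kPa
q_ult = 534.56 + 26.88 = 561.44 kPa.
Net ultimate: q_net = 561.44 − 26.88 = 534.56 kPa.
q_all(net) = 534.56 / 3 = 178.19 kPa.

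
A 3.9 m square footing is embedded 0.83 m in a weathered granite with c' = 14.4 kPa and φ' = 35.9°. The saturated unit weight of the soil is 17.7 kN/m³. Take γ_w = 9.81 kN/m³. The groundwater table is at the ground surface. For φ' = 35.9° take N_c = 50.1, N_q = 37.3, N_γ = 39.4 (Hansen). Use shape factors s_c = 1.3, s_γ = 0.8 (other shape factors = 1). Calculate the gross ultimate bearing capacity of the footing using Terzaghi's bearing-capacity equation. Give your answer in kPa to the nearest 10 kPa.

q_ult ≈ 1670 kPa

γ' = 17.7 − 9.81 = 7.89 kN/m³ (submerged throughout). q = 7.89 × 0.83 = 6.5487 kPa; the same γ' applies in the ½γBN_γ term.
c·N_c·s_c = 14.4 × 50.1 × 1.3 = 937.87 kPa
q·N_q = 6.5487 × 37.3 = 244.27 kPa
0.5·γ·B·N_γ·s_γ = 0.5 × 7.89 × 3.9 × 39.4 × 0.8 = 484.95 kPa
q_ult = 937.87 + 244.27 + 484.95 = 1667.1 kPa.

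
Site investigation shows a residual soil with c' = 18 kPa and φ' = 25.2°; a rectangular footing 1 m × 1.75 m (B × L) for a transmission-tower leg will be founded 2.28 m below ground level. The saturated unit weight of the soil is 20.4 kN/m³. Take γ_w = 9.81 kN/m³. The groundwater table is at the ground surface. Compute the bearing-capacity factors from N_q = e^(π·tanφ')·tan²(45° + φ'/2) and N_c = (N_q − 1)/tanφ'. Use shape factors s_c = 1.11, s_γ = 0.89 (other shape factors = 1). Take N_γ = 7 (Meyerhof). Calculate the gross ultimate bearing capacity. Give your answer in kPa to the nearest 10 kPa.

tan25.2° = 0.4706, so N_q = e^(π×0.4706)·tan²(57.6°) = 4.386 × 2.483 = 10.89.
N_c = (10.89 − 1)/tan25.2° = 21.02.
With the water table at the surface the whole profile is submerged: γ' = 20.4 − 9.81 = 10.59 kN/m³, so q = γ'·D_f = 24.145 kPa; the same γ' applies in the ½γBN_γ term.
q_ult = c·N_c·s_c + q·N_q + 0.5·γ·B·N_γ·s_γ
     = 18 × 21.016 × 1.11 + 24.145 × 10.889 + 0.5 × 10.59 × 1 × 7 × 0.89
     = 419.9 + 262.92 + 32.988 = 715.81 kPa.

q_ult ≈ 720 kPa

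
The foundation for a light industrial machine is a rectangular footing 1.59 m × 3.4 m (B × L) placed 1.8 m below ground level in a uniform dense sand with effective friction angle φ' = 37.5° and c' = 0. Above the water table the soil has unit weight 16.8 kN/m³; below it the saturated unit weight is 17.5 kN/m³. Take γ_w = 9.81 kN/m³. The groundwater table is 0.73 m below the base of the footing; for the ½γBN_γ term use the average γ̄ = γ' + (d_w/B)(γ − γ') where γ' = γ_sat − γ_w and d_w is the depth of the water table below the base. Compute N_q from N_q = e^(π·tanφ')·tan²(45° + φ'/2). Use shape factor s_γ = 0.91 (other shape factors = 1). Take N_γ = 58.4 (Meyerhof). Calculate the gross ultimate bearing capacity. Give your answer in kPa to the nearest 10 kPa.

q_ult ≈ 1890 kPa

tan37.5° = 0.7673, so N_q = e^(π×0.7673)·tan²(63.75°) = 11.141 × 4.112 = 45.81.
q = γ·D_f = 16.8 × 1.8 = 30.24 kPa.
γ' = 7.69 kN/m³; averaging over the depth B below the base, γ̄ = γ' + (d_w/B)(γ − γ') = 11.873 kN/m³.
q·N_q = 30.24 × 45.811 = 1385.3 kPa
0.5·γ·B·N_γ·s_γ = 0.5 × 11.873 × 1.59 × 58.4 × 0.91 = 501.61 kPa
q_ult = 1385.3 + 501.61 = 1886.9 kPa.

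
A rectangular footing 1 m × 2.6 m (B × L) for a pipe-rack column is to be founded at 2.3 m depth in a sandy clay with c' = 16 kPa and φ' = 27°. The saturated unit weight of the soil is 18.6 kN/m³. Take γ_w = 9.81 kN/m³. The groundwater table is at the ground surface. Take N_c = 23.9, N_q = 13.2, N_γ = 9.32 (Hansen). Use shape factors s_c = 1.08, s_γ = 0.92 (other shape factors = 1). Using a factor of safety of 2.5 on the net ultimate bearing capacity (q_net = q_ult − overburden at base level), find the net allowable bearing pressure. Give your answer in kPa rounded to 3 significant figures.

With the water table at the surface the whole profile is submerged: γ' = 18.6 − 9.81 = 8.79 kN/m³, so q = γ'·D_f = 20.217 kPa; the same γ' applies in the ½γBN_γ term.
q_ult = c·N_c·s_c + q·N_q + 0.5·γ·B·N_γ·s_γ
     = 16 × 23.9 × 1.08 + 20.217 × 13.2 + 0.5 × 8.79 × 1 × 9.32 × 0.92
     = 412.99 + 266.86 + 37.684 = 717.54 kPa.
q_net = 717.54 − 20.217 = 697.32 kPa.
q_all(net) = 697.32 / 2.5 = 278.93 kPa.

q_all(net) ≈ 279 kPa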